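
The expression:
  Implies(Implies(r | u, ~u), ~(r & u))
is always true.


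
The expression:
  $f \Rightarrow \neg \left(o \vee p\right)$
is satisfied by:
  {p: False, f: False, o: False}
  {o: True, p: False, f: False}
  {p: True, o: False, f: False}
  {o: True, p: True, f: False}
  {f: True, o: False, p: False}


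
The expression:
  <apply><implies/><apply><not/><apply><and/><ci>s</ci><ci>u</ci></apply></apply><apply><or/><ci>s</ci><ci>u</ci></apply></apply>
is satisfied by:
  {u: True, s: True}
  {u: True, s: False}
  {s: True, u: False}


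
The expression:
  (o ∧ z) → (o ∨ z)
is always true.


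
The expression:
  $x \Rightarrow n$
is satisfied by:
  {n: True, x: False}
  {x: False, n: False}
  {x: True, n: True}


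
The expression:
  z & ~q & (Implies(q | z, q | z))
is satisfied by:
  {z: True, q: False}


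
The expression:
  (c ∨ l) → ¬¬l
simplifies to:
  l ∨ ¬c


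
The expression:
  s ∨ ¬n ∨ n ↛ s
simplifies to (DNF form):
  True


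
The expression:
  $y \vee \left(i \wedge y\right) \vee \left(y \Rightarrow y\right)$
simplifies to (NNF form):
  $\text{True}$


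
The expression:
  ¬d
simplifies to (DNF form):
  ¬d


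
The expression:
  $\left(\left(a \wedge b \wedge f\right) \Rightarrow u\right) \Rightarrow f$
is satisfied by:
  {f: True}


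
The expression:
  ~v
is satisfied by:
  {v: False}


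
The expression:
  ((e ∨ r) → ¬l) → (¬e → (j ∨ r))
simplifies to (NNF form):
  e ∨ j ∨ r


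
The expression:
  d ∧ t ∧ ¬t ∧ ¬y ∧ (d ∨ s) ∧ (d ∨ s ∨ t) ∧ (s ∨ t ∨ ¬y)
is never true.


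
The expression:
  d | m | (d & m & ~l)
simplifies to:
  d | m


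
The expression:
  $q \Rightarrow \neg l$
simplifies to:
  $\neg l \vee \neg q$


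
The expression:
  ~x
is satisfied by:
  {x: False}


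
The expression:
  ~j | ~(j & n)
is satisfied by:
  {n: False, j: False}
  {j: True, n: False}
  {n: True, j: False}


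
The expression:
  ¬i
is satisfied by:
  {i: False}


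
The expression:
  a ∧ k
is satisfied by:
  {a: True, k: True}


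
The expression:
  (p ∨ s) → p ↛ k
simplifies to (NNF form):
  (p ∧ ¬k) ∨ (¬p ∧ ¬s)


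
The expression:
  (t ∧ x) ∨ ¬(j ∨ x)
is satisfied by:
  {t: True, x: False, j: False}
  {t: False, x: False, j: False}
  {x: True, t: True, j: False}
  {j: True, x: True, t: True}


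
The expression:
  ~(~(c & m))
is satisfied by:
  {c: True, m: True}


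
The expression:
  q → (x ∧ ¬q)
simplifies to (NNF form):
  ¬q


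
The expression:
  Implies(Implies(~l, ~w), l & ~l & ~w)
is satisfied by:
  {w: True, l: False}


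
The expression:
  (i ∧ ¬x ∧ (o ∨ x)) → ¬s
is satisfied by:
  {x: True, s: False, i: False, o: False}
  {x: False, s: False, i: False, o: False}
  {o: True, x: True, s: False, i: False}
  {o: True, x: False, s: False, i: False}
  {x: True, i: True, o: False, s: False}
  {i: True, o: False, s: False, x: False}
  {o: True, i: True, x: True, s: False}
  {o: True, i: True, x: False, s: False}
  {x: True, s: True, o: False, i: False}
  {s: True, o: False, i: False, x: False}
  {x: True, o: True, s: True, i: False}
  {o: True, s: True, x: False, i: False}
  {x: True, i: True, s: True, o: False}
  {i: True, s: True, o: False, x: False}
  {o: True, i: True, s: True, x: True}


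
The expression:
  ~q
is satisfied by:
  {q: False}


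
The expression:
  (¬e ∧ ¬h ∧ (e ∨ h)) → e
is always true.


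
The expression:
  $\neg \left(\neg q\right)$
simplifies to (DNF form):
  $q$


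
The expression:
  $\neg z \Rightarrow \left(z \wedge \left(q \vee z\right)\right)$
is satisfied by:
  {z: True}


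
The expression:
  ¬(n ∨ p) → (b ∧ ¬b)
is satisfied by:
  {n: True, p: True}
  {n: True, p: False}
  {p: True, n: False}


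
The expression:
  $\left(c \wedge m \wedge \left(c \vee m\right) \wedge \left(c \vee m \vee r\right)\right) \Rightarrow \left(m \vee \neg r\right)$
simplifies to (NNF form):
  $\text{True}$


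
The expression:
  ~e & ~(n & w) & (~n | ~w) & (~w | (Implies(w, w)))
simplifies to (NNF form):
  ~e & (~n | ~w)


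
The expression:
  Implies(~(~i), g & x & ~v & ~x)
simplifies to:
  ~i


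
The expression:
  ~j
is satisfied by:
  {j: False}


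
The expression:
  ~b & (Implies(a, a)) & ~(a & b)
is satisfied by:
  {b: False}


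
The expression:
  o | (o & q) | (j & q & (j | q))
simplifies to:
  o | (j & q)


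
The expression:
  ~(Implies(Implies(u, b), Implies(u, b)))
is never true.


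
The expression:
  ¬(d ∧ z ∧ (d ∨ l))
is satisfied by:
  {z: False, d: False}
  {d: True, z: False}
  {z: True, d: False}


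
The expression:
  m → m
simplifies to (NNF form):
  True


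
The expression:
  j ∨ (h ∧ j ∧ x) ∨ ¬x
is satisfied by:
  {j: True, x: False}
  {x: False, j: False}
  {x: True, j: True}


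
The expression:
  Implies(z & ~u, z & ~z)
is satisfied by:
  {u: True, z: False}
  {z: False, u: False}
  {z: True, u: True}


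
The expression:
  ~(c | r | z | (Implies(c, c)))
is never true.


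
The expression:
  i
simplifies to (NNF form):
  i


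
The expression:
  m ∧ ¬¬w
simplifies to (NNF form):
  m ∧ w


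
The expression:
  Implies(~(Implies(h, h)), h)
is always true.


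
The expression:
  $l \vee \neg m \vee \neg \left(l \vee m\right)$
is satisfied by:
  {l: True, m: False}
  {m: False, l: False}
  {m: True, l: True}


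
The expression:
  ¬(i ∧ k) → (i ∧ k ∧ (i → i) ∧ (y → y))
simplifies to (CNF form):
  i ∧ k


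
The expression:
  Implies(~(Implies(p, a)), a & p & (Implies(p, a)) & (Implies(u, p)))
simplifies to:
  a | ~p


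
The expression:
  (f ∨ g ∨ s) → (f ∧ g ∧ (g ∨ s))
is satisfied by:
  {g: True, f: True, s: False}
  {g: True, f: True, s: True}
  {s: False, f: False, g: False}


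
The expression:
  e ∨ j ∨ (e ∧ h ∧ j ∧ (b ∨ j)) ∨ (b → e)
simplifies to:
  e ∨ j ∨ ¬b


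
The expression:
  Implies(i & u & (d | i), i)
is always true.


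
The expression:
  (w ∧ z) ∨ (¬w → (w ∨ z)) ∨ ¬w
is always true.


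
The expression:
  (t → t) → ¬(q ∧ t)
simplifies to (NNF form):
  ¬q ∨ ¬t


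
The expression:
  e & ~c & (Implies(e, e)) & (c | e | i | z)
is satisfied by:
  {e: True, c: False}


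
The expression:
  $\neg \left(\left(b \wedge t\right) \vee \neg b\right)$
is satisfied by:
  {b: True, t: False}


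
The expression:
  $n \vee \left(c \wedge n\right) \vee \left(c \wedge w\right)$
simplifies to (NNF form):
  $n \vee \left(c \wedge w\right)$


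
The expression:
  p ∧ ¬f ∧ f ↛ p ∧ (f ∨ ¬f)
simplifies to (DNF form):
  False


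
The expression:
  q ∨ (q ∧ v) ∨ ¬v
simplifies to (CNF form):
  q ∨ ¬v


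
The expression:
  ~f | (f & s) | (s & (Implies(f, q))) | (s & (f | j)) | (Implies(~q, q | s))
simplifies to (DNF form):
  q | s | ~f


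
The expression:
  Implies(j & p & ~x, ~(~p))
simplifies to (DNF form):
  True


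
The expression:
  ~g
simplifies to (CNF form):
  ~g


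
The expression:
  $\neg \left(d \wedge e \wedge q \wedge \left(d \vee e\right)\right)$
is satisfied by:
  {e: False, q: False, d: False}
  {d: True, e: False, q: False}
  {q: True, e: False, d: False}
  {d: True, q: True, e: False}
  {e: True, d: False, q: False}
  {d: True, e: True, q: False}
  {q: True, e: True, d: False}


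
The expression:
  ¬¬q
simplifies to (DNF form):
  q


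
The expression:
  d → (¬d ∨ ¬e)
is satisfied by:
  {e: False, d: False}
  {d: True, e: False}
  {e: True, d: False}


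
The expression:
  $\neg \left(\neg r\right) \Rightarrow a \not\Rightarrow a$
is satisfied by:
  {r: False}


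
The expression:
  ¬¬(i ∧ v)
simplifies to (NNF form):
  i ∧ v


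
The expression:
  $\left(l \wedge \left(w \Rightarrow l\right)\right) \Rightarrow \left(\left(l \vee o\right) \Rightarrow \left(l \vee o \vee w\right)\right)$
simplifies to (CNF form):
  $\text{True}$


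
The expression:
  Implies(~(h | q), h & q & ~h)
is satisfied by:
  {q: True, h: True}
  {q: True, h: False}
  {h: True, q: False}


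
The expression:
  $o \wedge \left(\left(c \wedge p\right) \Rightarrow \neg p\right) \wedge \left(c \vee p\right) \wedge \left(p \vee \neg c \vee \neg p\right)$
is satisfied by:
  {c: True, o: True, p: False}
  {p: True, o: True, c: False}


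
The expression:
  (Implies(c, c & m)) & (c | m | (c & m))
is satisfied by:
  {m: True}


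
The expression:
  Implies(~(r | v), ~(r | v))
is always true.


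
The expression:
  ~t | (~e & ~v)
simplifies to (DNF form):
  ~t | (~e & ~v)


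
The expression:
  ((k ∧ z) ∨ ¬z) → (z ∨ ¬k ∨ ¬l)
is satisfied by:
  {z: True, l: False, k: False}
  {l: False, k: False, z: False}
  {z: True, k: True, l: False}
  {k: True, l: False, z: False}
  {z: True, l: True, k: False}
  {l: True, z: False, k: False}
  {z: True, k: True, l: True}


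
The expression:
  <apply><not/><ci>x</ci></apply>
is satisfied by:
  {x: False}


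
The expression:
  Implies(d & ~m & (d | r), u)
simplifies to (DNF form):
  m | u | ~d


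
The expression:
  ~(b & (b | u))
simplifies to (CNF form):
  ~b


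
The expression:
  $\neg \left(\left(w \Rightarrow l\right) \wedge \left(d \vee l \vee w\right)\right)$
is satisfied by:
  {w: True, l: False, d: False}
  {w: False, l: False, d: False}
  {d: True, w: True, l: False}


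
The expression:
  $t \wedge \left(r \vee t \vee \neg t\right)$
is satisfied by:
  {t: True}


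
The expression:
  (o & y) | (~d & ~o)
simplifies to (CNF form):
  (o | ~d) & (o | ~o) & (y | ~d) & (y | ~o)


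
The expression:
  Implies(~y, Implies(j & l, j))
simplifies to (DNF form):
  True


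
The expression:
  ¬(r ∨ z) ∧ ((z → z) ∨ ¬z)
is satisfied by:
  {r: False, z: False}


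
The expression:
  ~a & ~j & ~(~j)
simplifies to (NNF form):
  False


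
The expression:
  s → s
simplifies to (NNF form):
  True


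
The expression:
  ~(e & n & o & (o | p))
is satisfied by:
  {e: False, o: False, n: False}
  {n: True, e: False, o: False}
  {o: True, e: False, n: False}
  {n: True, o: True, e: False}
  {e: True, n: False, o: False}
  {n: True, e: True, o: False}
  {o: True, e: True, n: False}


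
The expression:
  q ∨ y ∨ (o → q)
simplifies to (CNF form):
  q ∨ y ∨ ¬o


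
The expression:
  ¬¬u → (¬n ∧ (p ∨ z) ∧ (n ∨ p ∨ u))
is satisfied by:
  {p: True, z: True, u: False, n: False}
  {p: True, z: False, u: False, n: False}
  {z: True, p: False, u: False, n: False}
  {p: False, z: False, u: False, n: False}
  {n: True, p: True, z: True, u: False}
  {n: True, p: True, z: False, u: False}
  {n: True, z: True, p: False, u: False}
  {n: True, z: False, p: False, u: False}
  {p: True, u: True, z: True, n: False}
  {p: True, u: True, z: False, n: False}
  {u: True, z: True, p: False, n: False}


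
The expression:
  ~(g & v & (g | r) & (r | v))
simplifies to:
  ~g | ~v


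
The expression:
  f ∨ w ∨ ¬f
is always true.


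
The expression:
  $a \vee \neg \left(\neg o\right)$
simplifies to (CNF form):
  $a \vee o$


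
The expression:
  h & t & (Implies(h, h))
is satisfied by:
  {t: True, h: True}


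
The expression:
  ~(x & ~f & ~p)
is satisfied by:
  {p: True, f: True, x: False}
  {p: True, f: False, x: False}
  {f: True, p: False, x: False}
  {p: False, f: False, x: False}
  {x: True, p: True, f: True}
  {x: True, p: True, f: False}
  {x: True, f: True, p: False}


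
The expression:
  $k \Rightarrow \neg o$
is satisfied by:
  {k: False, o: False}
  {o: True, k: False}
  {k: True, o: False}


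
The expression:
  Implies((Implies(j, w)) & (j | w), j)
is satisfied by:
  {j: True, w: False}
  {w: False, j: False}
  {w: True, j: True}


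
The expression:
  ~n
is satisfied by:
  {n: False}


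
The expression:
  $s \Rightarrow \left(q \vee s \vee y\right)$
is always true.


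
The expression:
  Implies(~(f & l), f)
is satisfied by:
  {f: True}


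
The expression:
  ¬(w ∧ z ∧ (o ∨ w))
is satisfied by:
  {w: False, z: False}
  {z: True, w: False}
  {w: True, z: False}


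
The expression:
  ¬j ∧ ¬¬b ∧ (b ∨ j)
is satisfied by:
  {b: True, j: False}


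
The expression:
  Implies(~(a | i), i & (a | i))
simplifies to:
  a | i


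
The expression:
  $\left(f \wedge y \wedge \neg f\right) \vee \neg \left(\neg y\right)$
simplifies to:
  $y$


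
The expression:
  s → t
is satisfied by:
  {t: True, s: False}
  {s: False, t: False}
  {s: True, t: True}


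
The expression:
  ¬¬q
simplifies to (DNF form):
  q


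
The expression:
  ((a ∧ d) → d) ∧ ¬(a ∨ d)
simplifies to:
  ¬a ∧ ¬d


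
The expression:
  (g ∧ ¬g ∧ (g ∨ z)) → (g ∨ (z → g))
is always true.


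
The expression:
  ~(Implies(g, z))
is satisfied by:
  {g: True, z: False}


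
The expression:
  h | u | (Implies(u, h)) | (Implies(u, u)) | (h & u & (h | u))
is always true.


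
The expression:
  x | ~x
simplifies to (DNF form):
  True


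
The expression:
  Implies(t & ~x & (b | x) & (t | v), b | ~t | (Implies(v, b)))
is always true.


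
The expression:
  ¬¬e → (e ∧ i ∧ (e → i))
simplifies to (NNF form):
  i ∨ ¬e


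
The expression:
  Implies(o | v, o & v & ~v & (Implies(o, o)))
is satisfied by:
  {v: False, o: False}


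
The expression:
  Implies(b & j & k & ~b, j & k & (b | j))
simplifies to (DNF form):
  True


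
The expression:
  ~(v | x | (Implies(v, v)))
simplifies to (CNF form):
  False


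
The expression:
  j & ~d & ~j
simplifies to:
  False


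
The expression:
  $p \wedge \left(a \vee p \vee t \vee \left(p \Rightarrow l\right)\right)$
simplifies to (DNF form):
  $p$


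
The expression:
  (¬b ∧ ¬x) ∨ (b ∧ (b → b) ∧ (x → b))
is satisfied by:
  {b: True, x: False}
  {x: False, b: False}
  {x: True, b: True}


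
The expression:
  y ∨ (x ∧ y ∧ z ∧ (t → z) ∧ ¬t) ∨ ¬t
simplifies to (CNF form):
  y ∨ ¬t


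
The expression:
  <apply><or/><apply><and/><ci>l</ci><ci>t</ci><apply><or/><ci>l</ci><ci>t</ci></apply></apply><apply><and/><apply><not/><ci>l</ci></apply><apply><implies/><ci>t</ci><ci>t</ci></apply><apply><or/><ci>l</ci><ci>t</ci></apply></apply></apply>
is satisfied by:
  {t: True}


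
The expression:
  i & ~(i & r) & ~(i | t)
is never true.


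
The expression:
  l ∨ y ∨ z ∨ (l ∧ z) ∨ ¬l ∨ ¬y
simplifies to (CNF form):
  True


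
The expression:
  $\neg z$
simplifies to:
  $\neg z$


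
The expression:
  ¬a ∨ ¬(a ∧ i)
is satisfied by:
  {a: False, i: False}
  {i: True, a: False}
  {a: True, i: False}


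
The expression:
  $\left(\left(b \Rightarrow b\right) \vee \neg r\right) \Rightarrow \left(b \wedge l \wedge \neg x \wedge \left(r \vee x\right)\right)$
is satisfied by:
  {b: True, r: True, l: True, x: False}


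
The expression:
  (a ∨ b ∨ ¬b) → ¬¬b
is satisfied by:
  {b: True}


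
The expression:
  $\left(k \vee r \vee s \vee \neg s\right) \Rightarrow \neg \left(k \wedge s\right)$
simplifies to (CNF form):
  $\neg k \vee \neg s$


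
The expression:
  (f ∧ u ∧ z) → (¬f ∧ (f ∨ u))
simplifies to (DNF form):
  ¬f ∨ ¬u ∨ ¬z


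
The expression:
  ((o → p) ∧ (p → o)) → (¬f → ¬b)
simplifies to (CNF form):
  (f ∨ o ∨ p ∨ ¬b) ∧ (f ∨ o ∨ ¬b ∨ ¬o) ∧ (f ∨ p ∨ ¬b ∨ ¬p) ∧ (f ∨ ¬b ∨ ¬o ∨ ¬p)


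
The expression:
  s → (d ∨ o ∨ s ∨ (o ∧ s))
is always true.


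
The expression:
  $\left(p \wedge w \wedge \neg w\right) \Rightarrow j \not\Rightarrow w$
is always true.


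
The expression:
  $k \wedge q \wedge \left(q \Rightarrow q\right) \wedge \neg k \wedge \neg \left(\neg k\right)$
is never true.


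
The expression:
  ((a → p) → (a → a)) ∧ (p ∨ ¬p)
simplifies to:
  True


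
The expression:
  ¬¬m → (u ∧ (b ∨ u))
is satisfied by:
  {u: True, m: False}
  {m: False, u: False}
  {m: True, u: True}


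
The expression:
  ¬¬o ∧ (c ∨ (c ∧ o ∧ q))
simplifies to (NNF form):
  c ∧ o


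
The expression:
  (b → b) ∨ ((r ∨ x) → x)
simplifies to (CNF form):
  True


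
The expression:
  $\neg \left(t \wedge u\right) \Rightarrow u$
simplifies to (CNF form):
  $u$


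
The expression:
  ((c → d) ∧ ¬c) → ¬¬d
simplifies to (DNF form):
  c ∨ d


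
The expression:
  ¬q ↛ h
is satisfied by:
  {h: True, q: False}
  {q: False, h: False}
  {q: True, h: True}


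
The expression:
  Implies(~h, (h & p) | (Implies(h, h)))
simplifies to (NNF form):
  True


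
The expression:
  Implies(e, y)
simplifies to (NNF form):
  y | ~e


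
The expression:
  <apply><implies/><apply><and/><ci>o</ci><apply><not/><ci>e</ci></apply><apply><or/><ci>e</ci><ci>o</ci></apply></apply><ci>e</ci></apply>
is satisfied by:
  {e: True, o: False}
  {o: False, e: False}
  {o: True, e: True}


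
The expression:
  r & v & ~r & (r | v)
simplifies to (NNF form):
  False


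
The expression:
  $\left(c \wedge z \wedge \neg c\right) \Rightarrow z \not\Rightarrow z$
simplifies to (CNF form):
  $\text{True}$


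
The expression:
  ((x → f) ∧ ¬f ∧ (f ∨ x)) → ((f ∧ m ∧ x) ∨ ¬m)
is always true.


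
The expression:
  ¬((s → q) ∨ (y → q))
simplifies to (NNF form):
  s ∧ y ∧ ¬q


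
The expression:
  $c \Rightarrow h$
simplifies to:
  $h \vee \neg c$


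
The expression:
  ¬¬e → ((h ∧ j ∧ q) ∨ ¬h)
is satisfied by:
  {q: True, j: True, h: False, e: False}
  {q: True, j: False, h: False, e: False}
  {j: True, q: False, h: False, e: False}
  {q: False, j: False, h: False, e: False}
  {q: True, e: True, j: True, h: False}
  {q: True, e: True, j: False, h: False}
  {e: True, j: True, q: False, h: False}
  {e: True, q: False, j: False, h: False}
  {q: True, h: True, j: True, e: False}
  {q: True, h: True, j: False, e: False}
  {h: True, j: True, q: False, e: False}
  {h: True, q: False, j: False, e: False}
  {q: True, e: True, h: True, j: True}


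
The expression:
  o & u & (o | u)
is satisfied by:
  {u: True, o: True}


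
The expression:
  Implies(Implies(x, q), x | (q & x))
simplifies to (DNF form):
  x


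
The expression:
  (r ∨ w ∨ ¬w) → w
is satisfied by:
  {w: True}


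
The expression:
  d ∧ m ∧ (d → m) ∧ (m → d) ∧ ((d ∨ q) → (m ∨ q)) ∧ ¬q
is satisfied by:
  {m: True, d: True, q: False}


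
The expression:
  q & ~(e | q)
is never true.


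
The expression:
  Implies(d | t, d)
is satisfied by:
  {d: True, t: False}
  {t: False, d: False}
  {t: True, d: True}


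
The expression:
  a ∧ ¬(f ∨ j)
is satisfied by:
  {a: True, f: False, j: False}


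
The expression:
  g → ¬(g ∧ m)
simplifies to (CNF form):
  ¬g ∨ ¬m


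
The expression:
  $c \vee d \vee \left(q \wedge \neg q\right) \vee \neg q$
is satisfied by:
  {c: True, d: True, q: False}
  {c: True, q: False, d: False}
  {d: True, q: False, c: False}
  {d: False, q: False, c: False}
  {c: True, d: True, q: True}
  {c: True, q: True, d: False}
  {d: True, q: True, c: False}


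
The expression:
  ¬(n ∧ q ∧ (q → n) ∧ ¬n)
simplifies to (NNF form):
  True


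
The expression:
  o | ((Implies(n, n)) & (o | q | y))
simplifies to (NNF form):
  o | q | y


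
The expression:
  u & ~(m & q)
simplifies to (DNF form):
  (u & ~m) | (u & ~q)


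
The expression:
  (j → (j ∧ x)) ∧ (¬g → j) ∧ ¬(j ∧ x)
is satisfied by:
  {g: True, j: False}


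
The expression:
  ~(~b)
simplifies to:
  b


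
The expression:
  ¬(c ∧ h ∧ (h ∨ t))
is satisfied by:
  {h: False, c: False}
  {c: True, h: False}
  {h: True, c: False}


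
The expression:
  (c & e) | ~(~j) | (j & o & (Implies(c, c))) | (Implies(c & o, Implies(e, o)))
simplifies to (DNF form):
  True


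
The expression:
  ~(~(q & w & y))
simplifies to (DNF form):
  q & w & y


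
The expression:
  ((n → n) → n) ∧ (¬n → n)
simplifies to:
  n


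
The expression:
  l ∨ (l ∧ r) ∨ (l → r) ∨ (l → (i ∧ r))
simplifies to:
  True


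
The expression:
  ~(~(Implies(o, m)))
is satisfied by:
  {m: True, o: False}
  {o: False, m: False}
  {o: True, m: True}


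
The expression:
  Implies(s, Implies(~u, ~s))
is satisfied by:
  {u: True, s: False}
  {s: False, u: False}
  {s: True, u: True}


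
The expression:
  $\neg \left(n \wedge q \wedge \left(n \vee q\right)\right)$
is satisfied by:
  {q: False, n: False}
  {n: True, q: False}
  {q: True, n: False}


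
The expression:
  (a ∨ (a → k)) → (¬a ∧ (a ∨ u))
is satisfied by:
  {u: True, a: False}


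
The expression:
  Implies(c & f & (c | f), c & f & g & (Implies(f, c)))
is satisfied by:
  {g: True, c: False, f: False}
  {c: False, f: False, g: False}
  {f: True, g: True, c: False}
  {f: True, c: False, g: False}
  {g: True, c: True, f: False}
  {c: True, g: False, f: False}
  {f: True, c: True, g: True}


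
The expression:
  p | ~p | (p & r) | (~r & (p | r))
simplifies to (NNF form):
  True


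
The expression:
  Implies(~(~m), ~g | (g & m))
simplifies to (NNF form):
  True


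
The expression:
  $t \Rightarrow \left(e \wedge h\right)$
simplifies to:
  $\left(e \wedge h\right) \vee \neg t$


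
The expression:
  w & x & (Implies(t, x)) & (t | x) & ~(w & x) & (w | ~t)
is never true.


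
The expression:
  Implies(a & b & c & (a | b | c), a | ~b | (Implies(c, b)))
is always true.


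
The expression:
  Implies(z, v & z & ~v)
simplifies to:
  ~z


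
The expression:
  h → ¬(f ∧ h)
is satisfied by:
  {h: False, f: False}
  {f: True, h: False}
  {h: True, f: False}


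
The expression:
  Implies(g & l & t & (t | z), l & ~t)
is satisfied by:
  {l: False, t: False, g: False}
  {g: True, l: False, t: False}
  {t: True, l: False, g: False}
  {g: True, t: True, l: False}
  {l: True, g: False, t: False}
  {g: True, l: True, t: False}
  {t: True, l: True, g: False}


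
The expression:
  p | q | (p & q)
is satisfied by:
  {q: True, p: True}
  {q: True, p: False}
  {p: True, q: False}


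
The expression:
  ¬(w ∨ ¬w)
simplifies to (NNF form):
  False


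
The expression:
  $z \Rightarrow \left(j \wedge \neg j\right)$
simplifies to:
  $\neg z$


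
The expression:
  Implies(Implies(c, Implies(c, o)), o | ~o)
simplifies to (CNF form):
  True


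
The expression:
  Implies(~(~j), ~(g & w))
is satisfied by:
  {w: False, g: False, j: False}
  {j: True, w: False, g: False}
  {g: True, w: False, j: False}
  {j: True, g: True, w: False}
  {w: True, j: False, g: False}
  {j: True, w: True, g: False}
  {g: True, w: True, j: False}


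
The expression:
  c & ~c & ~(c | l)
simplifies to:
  False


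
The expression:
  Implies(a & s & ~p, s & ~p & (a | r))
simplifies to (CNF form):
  True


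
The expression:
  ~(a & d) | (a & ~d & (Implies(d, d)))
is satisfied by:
  {d: False, a: False}
  {a: True, d: False}
  {d: True, a: False}


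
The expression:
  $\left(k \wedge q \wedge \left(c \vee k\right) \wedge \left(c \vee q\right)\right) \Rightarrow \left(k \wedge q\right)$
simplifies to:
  $\text{True}$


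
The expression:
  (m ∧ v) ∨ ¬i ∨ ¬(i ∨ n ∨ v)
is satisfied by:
  {m: True, v: True, i: False}
  {m: True, v: False, i: False}
  {v: True, m: False, i: False}
  {m: False, v: False, i: False}
  {i: True, m: True, v: True}


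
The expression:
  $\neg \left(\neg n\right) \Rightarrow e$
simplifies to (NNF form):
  $e \vee \neg n$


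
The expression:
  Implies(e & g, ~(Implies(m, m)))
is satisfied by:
  {g: False, e: False}
  {e: True, g: False}
  {g: True, e: False}


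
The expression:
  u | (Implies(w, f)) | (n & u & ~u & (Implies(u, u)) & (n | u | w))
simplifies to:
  f | u | ~w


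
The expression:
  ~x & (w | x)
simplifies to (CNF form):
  w & ~x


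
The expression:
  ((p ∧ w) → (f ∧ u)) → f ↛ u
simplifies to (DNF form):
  (f ∧ ¬f) ∨ (f ∧ ¬u) ∨ (f ∧ p ∧ ¬f) ∨ (f ∧ p ∧ ¬u) ∨ (f ∧ w ∧ ¬f) ∨ (f ∧ w ∧ ¬u) ∨ (p ∧ w ∧ ¬f) ∨ (p ∧ w ∧ ¬u)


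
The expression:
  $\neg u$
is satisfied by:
  {u: False}


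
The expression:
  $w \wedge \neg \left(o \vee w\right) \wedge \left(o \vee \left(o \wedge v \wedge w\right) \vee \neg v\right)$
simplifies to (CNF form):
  $\text{False}$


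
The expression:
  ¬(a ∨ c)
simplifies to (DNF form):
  ¬a ∧ ¬c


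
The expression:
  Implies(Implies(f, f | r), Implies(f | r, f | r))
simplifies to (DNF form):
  True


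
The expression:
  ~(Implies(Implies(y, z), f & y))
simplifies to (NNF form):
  ~y | (z & ~f)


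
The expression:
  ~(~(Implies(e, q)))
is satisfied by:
  {q: True, e: False}
  {e: False, q: False}
  {e: True, q: True}


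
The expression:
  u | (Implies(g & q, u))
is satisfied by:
  {u: True, g: False, q: False}
  {g: False, q: False, u: False}
  {q: True, u: True, g: False}
  {q: True, g: False, u: False}
  {u: True, g: True, q: False}
  {g: True, u: False, q: False}
  {q: True, g: True, u: True}


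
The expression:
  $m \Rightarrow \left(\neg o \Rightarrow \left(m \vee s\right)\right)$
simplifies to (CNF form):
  $\text{True}$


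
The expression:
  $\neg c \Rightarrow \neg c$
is always true.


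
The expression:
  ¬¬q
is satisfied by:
  {q: True}


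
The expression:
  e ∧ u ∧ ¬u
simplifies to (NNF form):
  False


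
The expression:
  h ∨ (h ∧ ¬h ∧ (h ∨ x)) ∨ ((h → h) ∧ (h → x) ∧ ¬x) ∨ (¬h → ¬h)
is always true.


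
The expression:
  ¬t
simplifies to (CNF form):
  ¬t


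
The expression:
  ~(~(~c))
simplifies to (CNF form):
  ~c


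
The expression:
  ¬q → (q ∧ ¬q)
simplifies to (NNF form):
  q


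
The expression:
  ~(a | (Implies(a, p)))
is never true.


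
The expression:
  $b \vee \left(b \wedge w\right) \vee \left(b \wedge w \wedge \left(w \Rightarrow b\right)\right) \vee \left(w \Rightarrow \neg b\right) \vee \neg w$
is always true.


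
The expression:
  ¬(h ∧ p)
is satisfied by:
  {p: False, h: False}
  {h: True, p: False}
  {p: True, h: False}


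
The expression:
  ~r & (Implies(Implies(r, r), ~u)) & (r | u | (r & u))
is never true.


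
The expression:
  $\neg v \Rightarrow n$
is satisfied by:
  {n: True, v: True}
  {n: True, v: False}
  {v: True, n: False}


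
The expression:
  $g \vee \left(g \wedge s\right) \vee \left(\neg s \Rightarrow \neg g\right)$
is always true.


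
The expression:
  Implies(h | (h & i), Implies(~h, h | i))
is always true.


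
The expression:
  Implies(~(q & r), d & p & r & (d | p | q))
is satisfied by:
  {r: True, q: True, p: True, d: True}
  {r: True, q: True, p: True, d: False}
  {r: True, q: True, d: True, p: False}
  {r: True, q: True, d: False, p: False}
  {r: True, p: True, d: True, q: False}


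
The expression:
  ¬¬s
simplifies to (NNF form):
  s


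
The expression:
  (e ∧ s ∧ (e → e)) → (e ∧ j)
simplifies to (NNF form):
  j ∨ ¬e ∨ ¬s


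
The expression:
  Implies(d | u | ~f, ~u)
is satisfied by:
  {u: False}


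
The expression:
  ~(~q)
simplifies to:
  q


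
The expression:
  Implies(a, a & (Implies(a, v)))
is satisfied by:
  {v: True, a: False}
  {a: False, v: False}
  {a: True, v: True}


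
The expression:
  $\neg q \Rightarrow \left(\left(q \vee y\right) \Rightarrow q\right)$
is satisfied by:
  {q: True, y: False}
  {y: False, q: False}
  {y: True, q: True}


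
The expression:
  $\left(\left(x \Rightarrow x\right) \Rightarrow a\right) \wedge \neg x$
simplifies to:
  $a \wedge \neg x$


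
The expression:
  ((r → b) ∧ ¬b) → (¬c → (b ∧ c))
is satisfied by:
  {r: True, b: True, c: True}
  {r: True, b: True, c: False}
  {r: True, c: True, b: False}
  {r: True, c: False, b: False}
  {b: True, c: True, r: False}
  {b: True, c: False, r: False}
  {c: True, b: False, r: False}


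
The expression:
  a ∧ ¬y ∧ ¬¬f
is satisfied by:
  {a: True, f: True, y: False}


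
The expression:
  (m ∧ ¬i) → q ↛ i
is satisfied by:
  {i: True, q: True, m: False}
  {i: True, m: False, q: False}
  {q: True, m: False, i: False}
  {q: False, m: False, i: False}
  {i: True, q: True, m: True}
  {i: True, m: True, q: False}
  {q: True, m: True, i: False}


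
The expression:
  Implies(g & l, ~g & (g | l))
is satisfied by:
  {l: False, g: False}
  {g: True, l: False}
  {l: True, g: False}


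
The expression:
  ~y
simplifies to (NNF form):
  ~y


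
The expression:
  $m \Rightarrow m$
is always true.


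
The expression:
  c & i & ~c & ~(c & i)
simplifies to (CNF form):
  False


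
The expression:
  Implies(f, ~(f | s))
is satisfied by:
  {f: False}


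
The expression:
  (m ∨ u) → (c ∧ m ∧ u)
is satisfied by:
  {c: True, u: False, m: False}
  {c: False, u: False, m: False}
  {u: True, m: True, c: True}


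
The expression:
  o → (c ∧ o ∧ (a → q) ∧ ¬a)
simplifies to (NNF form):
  (c ∧ ¬a) ∨ ¬o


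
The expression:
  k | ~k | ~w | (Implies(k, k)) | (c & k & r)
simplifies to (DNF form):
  True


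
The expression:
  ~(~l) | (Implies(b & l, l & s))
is always true.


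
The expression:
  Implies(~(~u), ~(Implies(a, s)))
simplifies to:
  ~u | (a & ~s)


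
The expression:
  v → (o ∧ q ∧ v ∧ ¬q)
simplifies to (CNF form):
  ¬v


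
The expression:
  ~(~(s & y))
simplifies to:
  s & y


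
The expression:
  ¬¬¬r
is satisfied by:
  {r: False}


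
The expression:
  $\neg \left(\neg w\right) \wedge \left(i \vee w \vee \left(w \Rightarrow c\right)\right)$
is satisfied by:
  {w: True}


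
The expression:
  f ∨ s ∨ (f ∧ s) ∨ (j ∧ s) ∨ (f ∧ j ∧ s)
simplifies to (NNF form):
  f ∨ s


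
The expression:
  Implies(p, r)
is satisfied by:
  {r: True, p: False}
  {p: False, r: False}
  {p: True, r: True}


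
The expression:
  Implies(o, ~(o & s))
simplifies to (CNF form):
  ~o | ~s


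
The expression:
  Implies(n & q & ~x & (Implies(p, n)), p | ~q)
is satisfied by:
  {x: True, p: True, q: False, n: False}
  {x: True, p: False, q: False, n: False}
  {p: True, x: False, q: False, n: False}
  {x: False, p: False, q: False, n: False}
  {x: True, n: True, p: True, q: False}
  {x: True, n: True, p: False, q: False}
  {n: True, p: True, x: False, q: False}
  {n: True, x: False, p: False, q: False}
  {x: True, q: True, p: True, n: False}
  {x: True, q: True, p: False, n: False}
  {q: True, p: True, x: False, n: False}
  {q: True, x: False, p: False, n: False}
  {n: True, q: True, x: True, p: True}
  {n: True, q: True, x: True, p: False}
  {n: True, q: True, p: True, x: False}


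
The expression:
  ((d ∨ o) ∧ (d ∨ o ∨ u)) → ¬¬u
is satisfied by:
  {u: True, o: False, d: False}
  {d: True, u: True, o: False}
  {u: True, o: True, d: False}
  {d: True, u: True, o: True}
  {d: False, o: False, u: False}


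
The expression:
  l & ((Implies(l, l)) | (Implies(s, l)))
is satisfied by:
  {l: True}


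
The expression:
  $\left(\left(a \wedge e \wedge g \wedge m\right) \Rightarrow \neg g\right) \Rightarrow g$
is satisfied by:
  {g: True}


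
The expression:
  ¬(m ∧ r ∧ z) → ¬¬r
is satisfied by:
  {r: True}


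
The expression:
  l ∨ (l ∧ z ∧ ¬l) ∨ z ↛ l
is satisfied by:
  {z: True, l: True}
  {z: True, l: False}
  {l: True, z: False}


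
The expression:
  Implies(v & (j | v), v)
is always true.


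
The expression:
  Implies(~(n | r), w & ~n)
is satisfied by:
  {r: True, n: True, w: True}
  {r: True, n: True, w: False}
  {r: True, w: True, n: False}
  {r: True, w: False, n: False}
  {n: True, w: True, r: False}
  {n: True, w: False, r: False}
  {w: True, n: False, r: False}


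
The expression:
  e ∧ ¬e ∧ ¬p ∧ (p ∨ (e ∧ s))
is never true.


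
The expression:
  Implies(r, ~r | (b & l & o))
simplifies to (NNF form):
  ~r | (b & l & o)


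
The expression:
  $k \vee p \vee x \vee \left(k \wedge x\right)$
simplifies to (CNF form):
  $k \vee p \vee x$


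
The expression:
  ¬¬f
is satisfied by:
  {f: True}


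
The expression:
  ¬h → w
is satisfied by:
  {h: True, w: True}
  {h: True, w: False}
  {w: True, h: False}


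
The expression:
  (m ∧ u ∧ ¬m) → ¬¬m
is always true.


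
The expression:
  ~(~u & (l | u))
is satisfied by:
  {u: True, l: False}
  {l: False, u: False}
  {l: True, u: True}


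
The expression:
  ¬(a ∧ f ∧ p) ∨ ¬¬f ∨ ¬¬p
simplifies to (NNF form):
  True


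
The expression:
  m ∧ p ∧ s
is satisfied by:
  {m: True, p: True, s: True}


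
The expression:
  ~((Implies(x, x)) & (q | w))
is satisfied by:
  {q: False, w: False}


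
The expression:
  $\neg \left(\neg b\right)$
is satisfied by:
  {b: True}


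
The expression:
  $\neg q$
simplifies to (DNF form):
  $\neg q$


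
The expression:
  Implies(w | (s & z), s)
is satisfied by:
  {s: True, w: False}
  {w: False, s: False}
  {w: True, s: True}


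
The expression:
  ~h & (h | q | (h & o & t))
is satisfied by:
  {q: True, h: False}


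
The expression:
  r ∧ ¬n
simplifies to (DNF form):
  r ∧ ¬n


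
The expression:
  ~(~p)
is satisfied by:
  {p: True}


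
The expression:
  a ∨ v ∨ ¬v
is always true.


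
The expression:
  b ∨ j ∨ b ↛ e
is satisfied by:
  {b: True, j: True}
  {b: True, j: False}
  {j: True, b: False}


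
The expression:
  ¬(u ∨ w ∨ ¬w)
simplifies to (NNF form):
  False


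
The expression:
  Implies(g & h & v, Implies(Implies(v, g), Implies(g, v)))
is always true.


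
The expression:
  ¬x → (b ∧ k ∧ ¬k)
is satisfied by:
  {x: True}


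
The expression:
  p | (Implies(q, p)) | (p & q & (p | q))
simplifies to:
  p | ~q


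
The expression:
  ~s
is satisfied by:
  {s: False}


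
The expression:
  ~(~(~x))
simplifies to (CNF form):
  ~x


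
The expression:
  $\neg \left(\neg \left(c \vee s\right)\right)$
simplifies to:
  $c \vee s$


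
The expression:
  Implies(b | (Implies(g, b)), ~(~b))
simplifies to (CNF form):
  b | g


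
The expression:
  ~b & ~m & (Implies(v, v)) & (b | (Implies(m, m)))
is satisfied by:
  {b: False, m: False}


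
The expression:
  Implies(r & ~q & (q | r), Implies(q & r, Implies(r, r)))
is always true.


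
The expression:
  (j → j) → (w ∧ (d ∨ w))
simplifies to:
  w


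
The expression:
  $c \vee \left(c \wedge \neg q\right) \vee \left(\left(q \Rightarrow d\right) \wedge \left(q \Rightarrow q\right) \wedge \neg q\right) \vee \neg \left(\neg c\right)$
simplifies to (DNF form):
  $c \vee \neg q$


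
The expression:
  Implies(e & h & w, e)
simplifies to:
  True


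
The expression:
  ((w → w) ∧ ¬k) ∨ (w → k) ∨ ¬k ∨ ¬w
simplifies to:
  True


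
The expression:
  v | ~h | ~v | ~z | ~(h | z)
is always true.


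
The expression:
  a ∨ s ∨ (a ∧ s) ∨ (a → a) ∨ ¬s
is always true.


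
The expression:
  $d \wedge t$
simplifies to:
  $d \wedge t$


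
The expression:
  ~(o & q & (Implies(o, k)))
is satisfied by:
  {o: False, k: False, q: False}
  {q: True, o: False, k: False}
  {k: True, o: False, q: False}
  {q: True, k: True, o: False}
  {o: True, q: False, k: False}
  {q: True, o: True, k: False}
  {k: True, o: True, q: False}


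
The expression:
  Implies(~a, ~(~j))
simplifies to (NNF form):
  a | j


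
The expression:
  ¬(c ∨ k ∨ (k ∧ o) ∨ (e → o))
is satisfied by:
  {e: True, o: False, k: False, c: False}


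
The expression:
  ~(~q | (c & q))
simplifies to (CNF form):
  q & ~c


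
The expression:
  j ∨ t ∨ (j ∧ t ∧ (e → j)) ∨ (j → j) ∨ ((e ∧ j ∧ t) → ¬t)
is always true.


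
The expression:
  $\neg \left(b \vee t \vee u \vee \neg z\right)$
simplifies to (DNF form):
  $z \wedge \neg b \wedge \neg t \wedge \neg u$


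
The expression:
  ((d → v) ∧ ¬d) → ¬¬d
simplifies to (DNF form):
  d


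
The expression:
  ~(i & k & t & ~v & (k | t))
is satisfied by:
  {v: True, k: False, t: False, i: False}
  {i: False, k: False, v: False, t: False}
  {i: True, v: True, k: False, t: False}
  {i: True, k: False, v: False, t: False}
  {t: True, v: True, i: False, k: False}
  {t: True, i: False, k: False, v: False}
  {t: True, i: True, v: True, k: False}
  {t: True, i: True, k: False, v: False}
  {v: True, k: True, t: False, i: False}
  {k: True, t: False, v: False, i: False}
  {i: True, k: True, v: True, t: False}
  {i: True, k: True, t: False, v: False}
  {v: True, k: True, t: True, i: False}
  {k: True, t: True, i: False, v: False}
  {i: True, k: True, t: True, v: True}


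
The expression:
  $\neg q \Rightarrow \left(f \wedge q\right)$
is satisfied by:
  {q: True}


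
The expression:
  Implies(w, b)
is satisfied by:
  {b: True, w: False}
  {w: False, b: False}
  {w: True, b: True}


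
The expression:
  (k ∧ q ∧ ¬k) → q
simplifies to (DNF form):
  True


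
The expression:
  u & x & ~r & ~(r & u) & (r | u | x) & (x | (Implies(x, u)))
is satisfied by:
  {u: True, x: True, r: False}


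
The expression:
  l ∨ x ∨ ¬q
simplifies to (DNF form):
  l ∨ x ∨ ¬q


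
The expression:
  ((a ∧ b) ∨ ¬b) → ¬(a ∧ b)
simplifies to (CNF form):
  ¬a ∨ ¬b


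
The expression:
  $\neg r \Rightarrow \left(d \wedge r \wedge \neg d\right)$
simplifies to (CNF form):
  $r$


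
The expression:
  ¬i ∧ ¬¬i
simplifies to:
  False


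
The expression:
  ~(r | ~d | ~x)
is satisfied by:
  {d: True, x: True, r: False}


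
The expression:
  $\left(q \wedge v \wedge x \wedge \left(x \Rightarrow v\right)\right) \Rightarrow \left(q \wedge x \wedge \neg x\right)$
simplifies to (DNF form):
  $\neg q \vee \neg v \vee \neg x$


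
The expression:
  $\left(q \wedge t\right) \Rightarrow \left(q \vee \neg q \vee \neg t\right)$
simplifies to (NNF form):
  $\text{True}$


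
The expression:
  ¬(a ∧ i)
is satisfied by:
  {a: False, i: False}
  {i: True, a: False}
  {a: True, i: False}


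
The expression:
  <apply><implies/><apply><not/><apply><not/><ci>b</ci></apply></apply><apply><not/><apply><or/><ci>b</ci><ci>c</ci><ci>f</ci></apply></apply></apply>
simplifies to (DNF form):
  <apply><not/><ci>b</ci></apply>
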